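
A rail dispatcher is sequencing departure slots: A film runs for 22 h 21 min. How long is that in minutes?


Hours: 22
Minutes: 21
Convert hours to minutes: 22 x 60 = 1320
Add remaining minutes: 1320 + 21 = 1341

1341


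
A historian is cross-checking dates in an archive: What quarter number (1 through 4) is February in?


Month: February (month 2)
Q1: January-March (months 1-3)
Q2: April-June (months 4-6)
Q3: July-September (months 7-9)
Q4: October-December (months 10-12)
Month 2 falls in Q1

1


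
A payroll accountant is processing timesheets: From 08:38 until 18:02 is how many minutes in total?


Start time: 08:38 = 518 minutes from midnight
End time: 18:02 = 1082 minutes from midnight
Difference: 1082 - 518 = 564 minutes
That is 9 hours and 24 minutes

564


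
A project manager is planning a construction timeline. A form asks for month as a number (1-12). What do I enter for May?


Calendar month order:
4. April
5. May <--
6. June
May is month number 5

5


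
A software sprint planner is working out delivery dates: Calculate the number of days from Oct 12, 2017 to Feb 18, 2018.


Start date: 2017-10-12
End date: 2018-02-18
Oct 2017: +20 days
Nov 2017: +30 days
Dec 2017: +31 days
Jan 2018: +31 days
Feb 2018: +17 days
Total: 129 days

129


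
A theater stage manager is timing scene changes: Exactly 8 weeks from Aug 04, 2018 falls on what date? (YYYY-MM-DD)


Start: 2018-08-04
Weeks to add: 8
Convert to days: 8 x 7 = 56 days
Add 56 days to 2018-08-04
Result: 2018-09-29

2018-09-29


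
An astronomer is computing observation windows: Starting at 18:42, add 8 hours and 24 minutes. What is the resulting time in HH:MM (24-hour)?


Start time: 18:42
Adding: 8 hours 24 minutes
Minutes: 42 + 24 = 66
Minute overflow: 66 >= 60, so carry 1 hour, minutes = 6
Hours: 18 + 8 + 1 = 27
Hour wraparound: 27 mod 24 = 3
Result: 03:06

03:06


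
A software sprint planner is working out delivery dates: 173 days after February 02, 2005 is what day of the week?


Start: 2005-02-02 (Wednesday)
Step 1 - find target date: add 173 days
  2005-02-02 + 173 days = 2005-07-25
Step 2 - day of week:
  173 mod 7 = 5
  Wednesday + 5 days -> Monday
Result: Monday (2005-07-25)

Monday


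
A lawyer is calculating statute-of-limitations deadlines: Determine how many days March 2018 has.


Month: March
Year: 2018
March is a 31-day month
Total: 31 days

31


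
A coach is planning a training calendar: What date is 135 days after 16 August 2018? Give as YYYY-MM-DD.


Start: 2018-08-16
Adding 135 days
Days remaining in August: 15
After August: 120 days still to add
September 2018: 30 days, 90 remaining
October 2018: 31 days, 59 remaining
November 2018: 30 days, 29 remaining
December 2018 has 31 days, need 29
Result: 2018-12-29

2018-12-29


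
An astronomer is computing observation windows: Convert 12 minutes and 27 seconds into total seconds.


Minutes: 12
Seconds: 27
Convert minutes to seconds: 12 x 60 = 720
Add remaining seconds: 720 + 27 = 747

747


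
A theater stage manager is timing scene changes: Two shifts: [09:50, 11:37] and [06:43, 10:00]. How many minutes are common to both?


Interval A: [590, 697] minutes from midnight
Interval B: [403, 600] minutes from midnight
Overlap start = max(590, 403) = 590
Overlap end = min(697, 600) = 600
Overlap = 600 - 590 = 10 minutes

10


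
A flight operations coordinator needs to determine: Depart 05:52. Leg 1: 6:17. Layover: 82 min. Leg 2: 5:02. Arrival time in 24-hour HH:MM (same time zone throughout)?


Depart: 05:52
Leg 1: +377 min -> 12:09
Layover: +82 min -> 13:31
Leg 2: +302 min -> 18:33
Total travel: 761 minutes = 12h 41m
Arrival: 18:33

18:33


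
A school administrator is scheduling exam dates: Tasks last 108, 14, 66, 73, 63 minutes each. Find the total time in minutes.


Durations: 108, 14, 66, 73, 63
Running sum: 108
+ 14 = 122
+ 66 = 188
+ 73 = 261
+ 63 = 324
Total duration: 324 minutes
That is 5 hours and 24 minutes

324


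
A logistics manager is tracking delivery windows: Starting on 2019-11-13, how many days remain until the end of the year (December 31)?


Start: November 13, 2019
End: December 31, 2019
Days left in November: 17
December: 31
Sum of remaining months: 31
Total: 17 + 31 = 48

48


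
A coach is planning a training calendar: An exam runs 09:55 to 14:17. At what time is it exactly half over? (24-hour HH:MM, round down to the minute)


Start time: 09:55 = 595 minutes from midnight
End time: 14:17 = 857 minutes from midnight
Sum: 595 + 857 = 1452
Midpoint: 1452 / 2 = 726 minutes
Convert: 726 / 60 = 12 hours, 6 minutes
Result: 12:06

12:06


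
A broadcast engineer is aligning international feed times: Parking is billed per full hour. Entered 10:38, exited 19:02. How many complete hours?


Start: 10:38
End: 19:02
Hour difference: 19 - 10 = 9 hours
Minute difference: 2 - 38 = -36 minutes
Total minutes: 504
Complete hours: 504 / 60 = 8 (remainder 24)

8


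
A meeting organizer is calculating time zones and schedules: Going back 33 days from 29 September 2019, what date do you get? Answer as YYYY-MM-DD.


Start: 2019-09-29
Subtracting 33 days
Days already passed in September: 29
After going back through September: 4 more days to subtract
August 2019 has 31 days, need 4
Result: 2019-08-27

2019-08-27


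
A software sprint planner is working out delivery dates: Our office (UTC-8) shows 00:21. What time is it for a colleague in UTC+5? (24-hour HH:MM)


Local time: 00:21 at UTC-8 (offset -8h)
Target zone: UTC+5 (offset 5h)
Difference: 5 - (-8) = 13 hours
Calculation: 0 + (13) = 13
Result: 13:21

13:21


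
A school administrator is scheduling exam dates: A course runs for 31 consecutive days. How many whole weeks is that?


Total days: 31
Days per week: 7
Division: 31 / 7 = 4 remainder 3
Complete weeks: 4
Remaining days: 3

4


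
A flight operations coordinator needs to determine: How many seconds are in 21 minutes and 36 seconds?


Minutes: 21
Extra seconds: 36
Seconds per minute: 60
Minutes to seconds: 21 x 60 = 1260
Total: 1260 + 36 = 1296

1296


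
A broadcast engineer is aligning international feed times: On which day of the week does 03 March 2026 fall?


Date: 2026-03-03
January 1, 2026 is a Thursday
Day of year: 62
Offset from Jan 1: 61 days
61 mod 7 = 5
Result: Tuesday

Tuesday


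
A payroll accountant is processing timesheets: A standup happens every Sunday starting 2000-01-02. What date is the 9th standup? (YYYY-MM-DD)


First occurrence: 2000-01-02 (occurrence 1)
Each occurrence is 7 days after the previous.
Occurrence 9 is 8 weeks after the first.
8 weeks = 56 days
2000-01-02 + 56 days = 2000-02-27

2000-02-27


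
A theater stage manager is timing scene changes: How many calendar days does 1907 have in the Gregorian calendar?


Year: 1907
Check leap year rules:
Divisible by 4? No
1907 is not a leap year
Days: 365

365


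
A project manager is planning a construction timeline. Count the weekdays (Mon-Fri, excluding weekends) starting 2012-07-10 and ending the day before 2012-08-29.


Start: 2012-07-10 (Tuesday)
End (exclusive): 2012-08-29 (Wednesday)
Total calendar days: 50
Full weeks: 50 // 7 = 7 -> 35 weekdays
Remaining 1 days starting on Tuesday:
  Tue(w) -> 1 weekdays
Total business days: 35 + 1 = 36

36


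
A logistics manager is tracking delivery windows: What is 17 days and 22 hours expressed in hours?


Days: 17
Extra hours: 22
Hours per day: 24
Days to hours: 17 x 24 = 408
Total: 408 + 22 = 430

430


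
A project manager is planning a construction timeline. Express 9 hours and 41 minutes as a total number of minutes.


Hours: 9
Extra minutes: 41
Minutes per hour: 60
Hours to minutes: 9 x 60 = 540
Total: 540 + 41 = 581

581


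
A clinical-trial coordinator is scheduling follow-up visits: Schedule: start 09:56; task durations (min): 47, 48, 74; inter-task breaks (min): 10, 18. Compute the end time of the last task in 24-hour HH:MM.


Start: 09:56 = 596 min from midnight
  after task 1 (47 min): 10:43
  after break (10 min): 10:53
  after task 2 (48 min): 11:41
  after break (18 min): 11:59
  after task 3 (74 min): 13:13
Total elapsed: 197 minutes
End time: 13:13

13:13


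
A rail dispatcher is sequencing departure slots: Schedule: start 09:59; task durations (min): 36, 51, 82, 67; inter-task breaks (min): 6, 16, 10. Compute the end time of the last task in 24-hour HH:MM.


Start: 09:59 = 599 min from midnight
  after task 1 (36 min): 10:35
  after break (6 min): 10:41
  after task 2 (51 min): 11:32
  after break (16 min): 11:48
  after task 3 (82 min): 13:10
  after break (10 min): 13:20
  after task 4 (67 min): 14:27
Total elapsed: 268 minutes
End time: 14:27

14:27


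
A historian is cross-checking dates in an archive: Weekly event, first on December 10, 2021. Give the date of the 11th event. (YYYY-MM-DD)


First occurrence: 2021-12-10 (occurrence 1)
Each occurrence is 7 days after the previous.
Occurrence 11 is 10 weeks after the first.
10 weeks = 70 days
2021-12-10 + 70 days = 2022-02-18

2022-02-18


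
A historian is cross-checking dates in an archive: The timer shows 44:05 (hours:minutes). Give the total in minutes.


Hours: 44
Minutes: 5
Convert hours to minutes: 44 x 60 = 2640
Add remaining minutes: 2640 + 5 = 2645

2645


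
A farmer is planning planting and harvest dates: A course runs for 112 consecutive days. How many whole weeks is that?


Total days: 112
Days per week: 7
Division: 112 / 7 = 16 remainder 0
Complete weeks: 16
Remaining days: 0

16


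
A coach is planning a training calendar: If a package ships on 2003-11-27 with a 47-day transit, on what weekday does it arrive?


Start: 2003-11-27 (Thursday)
Step 1 - find target date: add 47 days
  2003-11-27 + 47 days = 2004-01-13
Step 2 - day of week:
  47 mod 7 = 5
  Thursday + 5 days -> Tuesday
Result: Tuesday (2004-01-13)

Tuesday


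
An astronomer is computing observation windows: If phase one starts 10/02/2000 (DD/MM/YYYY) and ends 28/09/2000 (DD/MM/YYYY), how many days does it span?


Start date: 2000-02-10
End date: 2000-09-28
Feb 2000: +20 days
Mar 2000: +31 days
Apr 2000: +30 days
... (5 more months)
Total: 231 days

231


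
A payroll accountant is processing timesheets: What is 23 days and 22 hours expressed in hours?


Days: 23
Extra hours: 22
Hours per day: 24
Days to hours: 23 x 24 = 552
Total: 552 + 22 = 574

574


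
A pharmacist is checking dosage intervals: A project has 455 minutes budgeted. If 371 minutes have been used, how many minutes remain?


Total budget: 455 minutes
Time used: 371 minutes
Remaining: 455 - 371 = 84 minutes
Percent used: 81.5%
Percent remaining: 18.5%

84


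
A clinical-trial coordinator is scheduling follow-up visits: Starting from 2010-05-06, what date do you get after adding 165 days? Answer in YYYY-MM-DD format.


Start: 2010-05-06
Adding 165 days
Days remaining in May: 25
After May: 140 days still to add
June 2010: 30 days, 110 remaining
July 2010: 31 days, 79 remaining
August 2010: 31 days, 48 remaining
September 2010: 30 days, 18 remaining
Result: 2010-10-18

2010-10-18


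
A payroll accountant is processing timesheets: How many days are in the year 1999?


Year: 1999
Check leap year rules:
Divisible by 4? No
1999 is not a leap year
Days: 365

365


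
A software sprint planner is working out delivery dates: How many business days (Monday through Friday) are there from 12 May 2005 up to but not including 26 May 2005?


Start: 2005-05-12 (Thursday)
End (exclusive): 2005-05-26 (Thursday)
Total calendar days: 14
Full weeks: 14 // 7 = 2 -> 10 weekdays
Remaining 0 days starting on Thursday:
Total business days: 10 + 0 = 10

10


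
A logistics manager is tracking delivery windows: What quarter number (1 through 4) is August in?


Month: August (month 8)
Q1: January-March (months 1-3)
Q2: April-June (months 4-6)
Q3: July-September (months 7-9)
Q4: October-December (months 10-12)
Month 8 falls in Q3

3


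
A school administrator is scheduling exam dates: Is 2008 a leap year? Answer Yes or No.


Year: 2008
Divisible by 4? 2008 / 4 = 502.0 -> Yes
Divisible by 100? 2008 / 100 = 20.08 -> No
Divisible by 4 but not 100, so it IS a leap year

Yes


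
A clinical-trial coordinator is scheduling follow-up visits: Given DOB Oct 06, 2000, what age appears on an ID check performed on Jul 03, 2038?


Birth: 2000-10-06
Reference: 2038-07-03
Year difference: 2038 - 2000 = 38
Has birthday (10-06) occurred by 07-03? No
Birthday not yet reached this year -> subtract 1
Age in full years: 37

37


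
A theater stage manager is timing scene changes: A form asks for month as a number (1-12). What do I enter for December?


Calendar month order:
11. November
12. December <--
December is month number 12

12


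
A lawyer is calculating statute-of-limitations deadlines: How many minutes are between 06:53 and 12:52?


Start time: 06:53 = 413 minutes from midnight
End time: 12:52 = 772 minutes from midnight
Difference: 772 - 413 = 359 minutes
That is 5 hours and 59 minutes

359


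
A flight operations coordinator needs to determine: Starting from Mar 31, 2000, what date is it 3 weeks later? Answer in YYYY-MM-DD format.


Start: 2000-03-31
Weeks to add: 3
Convert to days: 3 x 7 = 21 days
Add 21 days to 2000-03-31
Result: 2000-04-21

2000-04-21


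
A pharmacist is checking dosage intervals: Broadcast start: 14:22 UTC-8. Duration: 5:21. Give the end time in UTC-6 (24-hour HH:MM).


Start: 14:22 in UTC-8
Step 1 - add duration:
  minutes: 22 + 21 = 43
  hours: 14 + 5 + 0 = 19
  end in UTC-8: 19:43
Step 2 - convert UTC-8 -> UTC-6:
  offset difference: -6 - (-8) = 2 hours
  19 + (2) = 21 -> mod 24 = 21
Result: 21:43 in UTC-6

21:43


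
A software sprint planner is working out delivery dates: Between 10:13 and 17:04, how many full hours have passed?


Start: 10:13
End: 17:04
Hour difference: 17 - 10 = 7 hours
Minute difference: 4 - 13 = -9 minutes
Total minutes: 411
Complete hours: 411 / 60 = 6 (remainder 51)

6


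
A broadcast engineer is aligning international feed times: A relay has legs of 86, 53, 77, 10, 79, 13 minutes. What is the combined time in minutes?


Durations: 86, 53, 77, 10, 79, 13
Running sum: 86
+ 53 = 139
+ 77 = 216
+ 10 = 226
+ 79 = 305
+ 13 = 318
Total duration: 318 minutes
That is 5 hours and 18 minutes

318


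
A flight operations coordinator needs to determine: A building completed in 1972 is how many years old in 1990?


Birth year: 1972
Current year: 1990
Age = current year - birth year
Age = 1990 - 1972 = 18

18


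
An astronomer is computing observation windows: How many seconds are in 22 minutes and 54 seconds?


Minutes: 22
Extra seconds: 54
Seconds per minute: 60
Minutes to seconds: 22 x 60 = 1320
Total: 1320 + 54 = 1374

1374


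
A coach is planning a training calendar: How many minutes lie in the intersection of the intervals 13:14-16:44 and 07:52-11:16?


Interval A: [794, 1004] minutes from midnight
Interval B: [472, 676] minutes from midnight
Overlap start = max(794, 472) = 794
Overlap end = min(1004, 676) = 676
End <= start, so the intervals do not overlap: 0 minutes

0


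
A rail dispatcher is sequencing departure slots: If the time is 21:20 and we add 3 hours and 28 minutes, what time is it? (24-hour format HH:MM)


Start time: 21:20
Adding: 3 hours 28 minutes
Minutes: 20 + 28 = 48
Hours: 21 + 3 + 0 = 24
Hour wraparound: 24 mod 24 = 0
Result: 00:48

00:48


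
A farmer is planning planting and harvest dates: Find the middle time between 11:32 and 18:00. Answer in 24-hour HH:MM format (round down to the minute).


Start time: 11:32 = 692 minutes from midnight
End time: 18:00 = 1080 minutes from midnight
Sum: 692 + 1080 = 1772
Midpoint: 1772 / 2 = 886 minutes
Convert: 886 / 60 = 14 hours, 46 minutes
Result: 14:46

14:46


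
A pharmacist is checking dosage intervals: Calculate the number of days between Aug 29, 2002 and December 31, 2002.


Start: August 29, 2002
End: December 31, 2002
Days left in August: 2
September: 30
October: 31
November: 30
December: 31
Sum of remaining months: 122
Total: 2 + 122 = 124

124


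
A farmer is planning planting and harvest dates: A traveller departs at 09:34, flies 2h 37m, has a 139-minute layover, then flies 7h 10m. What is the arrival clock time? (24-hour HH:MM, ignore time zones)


Depart: 09:34
Leg 1: +157 min -> 12:11
Layover: +139 min -> 14:30
Leg 2: +430 min -> 21:40
Total travel: 726 minutes = 12h 6m
Arrival: 21:40

21:40


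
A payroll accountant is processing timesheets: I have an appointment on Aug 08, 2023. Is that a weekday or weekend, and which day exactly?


Date: 2023-08-08
January 1, 2023 is a Sunday
Day of year: 220
Offset from Jan 1: 219 days
219 mod 7 = 2
Result: Tuesday

Tuesday


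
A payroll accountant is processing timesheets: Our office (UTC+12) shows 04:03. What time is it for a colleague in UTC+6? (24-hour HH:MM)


Local time: 04:03 at UTC+12 (offset 12h)
Target zone: UTC+6 (offset 6h)
Difference: 6 - (12) = -6 hours
Calculation: 4 + (-6) = -2
Wraparound: (-2) mod 24 = 22
Result: 22:03

22:03


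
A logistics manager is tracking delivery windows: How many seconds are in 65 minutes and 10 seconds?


Minutes: 65
Seconds: 10
Convert minutes to seconds: 65 x 60 = 3900
Add remaining seconds: 3900 + 10 = 3910

3910


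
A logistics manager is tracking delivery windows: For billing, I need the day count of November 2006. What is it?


Month: November
Year: 2006
November is a 30-day month
Total: 30 days

30


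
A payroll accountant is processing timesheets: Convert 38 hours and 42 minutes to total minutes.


Hours: 38
Extra minutes: 42
Minutes per hour: 60
Hours to minutes: 38 x 60 = 2280
Total: 2280 + 42 = 2322

2322


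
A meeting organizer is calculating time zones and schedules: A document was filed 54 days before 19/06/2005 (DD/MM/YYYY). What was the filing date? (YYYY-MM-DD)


Start: 2005-06-19
Subtracting 54 days
Days already passed in June: 19
After going back through June: 35 more days to subtract
May 2005: 31 days, 4 remaining
April 2005 has 30 days, need 4
Result: 2005-04-26

2005-04-26


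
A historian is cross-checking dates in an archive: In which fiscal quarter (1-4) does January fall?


Month: January (month 1)
Q1: January-March (months 1-3)
Q2: April-June (months 4-6)
Q3: July-September (months 7-9)
Q4: October-December (months 10-12)
Month 1 falls in Q1

1


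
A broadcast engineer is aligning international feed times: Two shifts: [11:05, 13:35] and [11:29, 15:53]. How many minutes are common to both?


Interval A: [665, 815] minutes from midnight
Interval B: [689, 953] minutes from midnight
Overlap start = max(665, 689) = 689
Overlap end = min(815, 953) = 815
Overlap = 815 - 689 = 126 minutes

126


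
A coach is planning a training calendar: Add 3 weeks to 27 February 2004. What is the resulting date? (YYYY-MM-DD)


Start: 2004-02-27
Weeks to add: 3
Convert to days: 3 x 7 = 21 days
Add 21 days to 2004-02-27
Result: 2004-03-19

2004-03-19


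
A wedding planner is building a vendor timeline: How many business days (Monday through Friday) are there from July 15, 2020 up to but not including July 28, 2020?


Start: 2020-07-15 (Wednesday)
End (exclusive): 2020-07-28 (Tuesday)
Total calendar days: 13
Full weeks: 13 // 7 = 1 -> 5 weekdays
Remaining 6 days starting on Wednesday:
  Wed(w), Thu(w), Fri(w), Sat(-), Sun(-), Mon(w) -> 4 weekdays
Total business days: 5 + 4 = 9

9


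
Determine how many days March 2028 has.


Month: March
Year: 2028
March is a 31-day month
Total: 31 days

31


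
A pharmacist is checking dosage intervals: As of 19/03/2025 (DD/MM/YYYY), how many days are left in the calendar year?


Start: March 19, 2025
End: December 31, 2025
Days left in March: 12
April: 30
May: 31
June: 30
July: 31
... plus remaining months
Sum of remaining months: 275
Total: 12 + 275 = 287

287


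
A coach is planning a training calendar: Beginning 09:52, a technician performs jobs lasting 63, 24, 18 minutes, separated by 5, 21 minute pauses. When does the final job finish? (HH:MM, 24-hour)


Start: 09:52 = 592 min from midnight
  after task 1 (63 min): 10:55
  after break (5 min): 11:00
  after task 2 (24 min): 11:24
  after break (21 min): 11:45
  after task 3 (18 min): 12:03
Total elapsed: 131 minutes
End time: 12:03

12:03


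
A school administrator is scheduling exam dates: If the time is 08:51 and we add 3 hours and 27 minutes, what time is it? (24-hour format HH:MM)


Start time: 08:51
Adding: 3 hours 27 minutes
Minutes: 51 + 27 = 78
Minute overflow: 78 >= 60, so carry 1 hour, minutes = 18
Hours: 8 + 3 + 1 = 12
Result: 12:18

12:18


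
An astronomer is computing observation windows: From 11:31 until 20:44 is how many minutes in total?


Start time: 11:31 = 691 minutes from midnight
End time: 20:44 = 1244 minutes from midnight
Difference: 1244 - 691 = 553 minutes
That is 9 hours and 13 minutes

553


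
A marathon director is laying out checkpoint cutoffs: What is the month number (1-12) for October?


Calendar month order:
9. September
10. October <--
11. November
October is month number 10

10


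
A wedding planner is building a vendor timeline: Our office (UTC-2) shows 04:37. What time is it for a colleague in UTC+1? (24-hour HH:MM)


Local time: 04:37 at UTC-2 (offset -2h)
Target zone: UTC+1 (offset 1h)
Difference: 1 - (-2) = 3 hours
Calculation: 4 + (3) = 7
Result: 07:37

07:37


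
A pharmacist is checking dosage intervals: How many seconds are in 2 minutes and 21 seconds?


Minutes: 2
Extra seconds: 21
Seconds per minute: 60
Minutes to seconds: 2 x 60 = 120
Total: 120 + 21 = 141

141


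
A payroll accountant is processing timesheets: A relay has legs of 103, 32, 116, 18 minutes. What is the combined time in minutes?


Durations: 103, 32, 116, 18
Running sum: 103
+ 32 = 135
+ 116 = 251
+ 18 = 269
Total duration: 269 minutes
That is 4 hours and 29 minutes

269


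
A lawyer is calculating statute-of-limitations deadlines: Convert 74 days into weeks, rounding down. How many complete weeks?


Total days: 74
Days per week: 7
Division: 74 / 7 = 10 remainder 4
Complete weeks: 10
Remaining days: 4

10


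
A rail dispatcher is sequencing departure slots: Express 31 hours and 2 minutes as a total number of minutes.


Hours: 31
Extra minutes: 2
Minutes per hour: 60
Hours to minutes: 31 x 60 = 1860
Total: 1860 + 2 = 1862

1862


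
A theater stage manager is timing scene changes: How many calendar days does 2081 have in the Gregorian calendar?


Year: 2081
Check leap year rules:
Divisible by 4? No
2081 is not a leap year
Days: 365

365


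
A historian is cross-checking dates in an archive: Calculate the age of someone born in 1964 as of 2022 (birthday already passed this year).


Birth year: 1964
Current year: 2022
Age = current year - birth year
Age = 2022 - 1964 = 58

58


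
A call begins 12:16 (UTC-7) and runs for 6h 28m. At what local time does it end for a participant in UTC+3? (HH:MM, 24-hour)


Start: 12:16 in UTC-7
Step 1 - add duration:
  minutes: 16 + 28 = 44
  hours: 12 + 6 + 0 = 18
  end in UTC-7: 18:44
Step 2 - convert UTC-7 -> UTC+3:
  offset difference: 3 - (-7) = 10 hours
  18 + (10) = 28 -> mod 24 = 4
Result: 04:44 in UTC+3

04:44


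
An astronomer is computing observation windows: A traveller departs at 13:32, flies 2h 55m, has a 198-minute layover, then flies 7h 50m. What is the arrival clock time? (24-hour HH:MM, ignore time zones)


Depart: 13:32
Leg 1: +175 min -> 16:27
Layover: +198 min -> 19:45
Leg 2: +470 min -> 03:35
Total travel: 843 minutes = 14h 3m
Arrival: 03:35

03:35


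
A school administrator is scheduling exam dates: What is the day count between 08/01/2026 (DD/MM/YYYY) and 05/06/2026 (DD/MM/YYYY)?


Start date: 2026-01-08
End date: 2026-06-05
Jan 2026: +24 days
Feb 2026: +28 days
Mar 2026: +31 days
... (3 more months)
Total: 148 days

148


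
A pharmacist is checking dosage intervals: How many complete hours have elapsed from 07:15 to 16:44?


Start: 07:15
End: 16:44
Hour difference: 16 - 7 = 9 hours
Minute difference: 44 - 15 = 29 minutes
Total minutes: 569
Complete hours: 569 / 60 = 9 (remainder 29)

9


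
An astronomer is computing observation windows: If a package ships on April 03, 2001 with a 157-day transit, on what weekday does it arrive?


Start: 2001-04-03 (Tuesday)
Step 1 - find target date: add 157 days
  2001-04-03 + 157 days = 2001-09-07
Step 2 - day of week:
  157 mod 7 = 3
  Tuesday + 3 days -> Friday
Result: Friday (2001-09-07)

Friday


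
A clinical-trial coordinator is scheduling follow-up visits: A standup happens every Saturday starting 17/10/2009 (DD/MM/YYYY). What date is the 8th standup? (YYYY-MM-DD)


First occurrence: 2009-10-17 (occurrence 1)
Each occurrence is 7 days after the previous.
Occurrence 8 is 7 weeks after the first.
7 weeks = 49 days
2009-10-17 + 49 days = 2009-12-05

2009-12-05


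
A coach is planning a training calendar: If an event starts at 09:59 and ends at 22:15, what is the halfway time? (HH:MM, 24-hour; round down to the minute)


Start time: 09:59 = 599 minutes from midnight
End time: 22:15 = 1335 minutes from midnight
Sum: 599 + 1335 = 1934
Midpoint: 1934 / 2 = 967 minutes
Convert: 967 / 60 = 16 hours, 7 minutes
Result: 16:07

16:07


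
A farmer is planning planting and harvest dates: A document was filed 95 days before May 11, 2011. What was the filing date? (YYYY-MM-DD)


Start: 2011-05-11
Subtracting 95 days
Days already passed in May: 11
After going back through May: 84 more days to subtract
April 2011: 30 days, 54 remaining
March 2011: 31 days, 23 remaining
February 2011 has 28 days, need 23
Result: 2011-02-05

2011-02-05


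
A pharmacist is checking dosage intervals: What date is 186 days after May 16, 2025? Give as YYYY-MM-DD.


Start: 2025-05-16
Adding 186 days
Days remaining in May: 15
After May: 171 days still to add
June 2025: 30 days, 141 remaining
July 2025: 31 days, 110 remaining
August 2025: 31 days, 79 remaining
September 2025: 30 days, 49 remaining
Result: 2025-11-18

2025-11-18


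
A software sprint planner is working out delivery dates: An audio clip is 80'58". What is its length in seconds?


Minutes: 80
Seconds: 58
Convert minutes to seconds: 80 x 60 = 4800
Add remaining seconds: 4800 + 58 = 4858

4858


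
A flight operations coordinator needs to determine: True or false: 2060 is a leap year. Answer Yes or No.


Year: 2060
Divisible by 4? 2060 / 4 = 515.0 -> Yes
Divisible by 100? 2060 / 100 = 20.6 -> No
Divisible by 4 but not 100, so it IS a leap year

Yes


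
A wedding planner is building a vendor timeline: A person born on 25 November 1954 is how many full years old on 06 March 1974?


Birth: 1954-11-25
Reference: 1974-03-06
Year difference: 1974 - 1954 = 20
Has birthday (11-25) occurred by 03-06? No
Birthday not yet reached this year -> subtract 1
Age in full years: 19

19


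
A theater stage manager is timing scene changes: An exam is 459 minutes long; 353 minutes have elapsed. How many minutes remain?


Total budget: 459 minutes
Time used: 353 minutes
Remaining: 459 - 353 = 106 minutes
Percent used: 76.9%
Percent remaining: 23.1%

106


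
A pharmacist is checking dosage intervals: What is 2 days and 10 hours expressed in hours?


Days: 2
Extra hours: 10
Hours per day: 24
Days to hours: 2 x 24 = 48
Total: 48 + 10 = 58

58


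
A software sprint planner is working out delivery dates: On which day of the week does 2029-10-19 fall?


Date: 2029-10-19
January 1, 2029 is a Monday
Day of year: 292
Offset from Jan 1: 291 days
291 mod 7 = 4
Result: Friday

Friday


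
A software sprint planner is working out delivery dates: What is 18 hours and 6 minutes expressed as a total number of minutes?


Hours: 18
Minutes: 6
Convert hours to minutes: 18 x 60 = 1080
Add remaining minutes: 1080 + 6 = 1086

1086


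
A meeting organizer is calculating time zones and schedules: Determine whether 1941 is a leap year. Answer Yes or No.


Year: 1941
Divisible by 4? 1941 / 4 = 485.25 -> No
Not divisible by 4, so NOT a leap year

No


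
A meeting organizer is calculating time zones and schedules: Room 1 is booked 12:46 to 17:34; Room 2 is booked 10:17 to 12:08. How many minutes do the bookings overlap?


Interval A: [766, 1054] minutes from midnight
Interval B: [617, 728] minutes from midnight
Overlap start = max(766, 617) = 766
Overlap end = min(1054, 728) = 728
End <= start, so the intervals do not overlap: 0 minutes

0


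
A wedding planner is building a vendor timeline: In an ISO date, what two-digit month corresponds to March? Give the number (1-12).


Calendar month order:
2. February
3. March <--
4. April
March is month number 3

3


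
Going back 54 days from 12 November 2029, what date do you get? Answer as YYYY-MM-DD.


Start: 2029-11-12
Subtracting 54 days
Days already passed in November: 12
After going back through November: 42 more days to subtract
October 2029: 31 days, 11 remaining
September 2029 has 30 days, need 11
Result: 2029-09-19

2029-09-19


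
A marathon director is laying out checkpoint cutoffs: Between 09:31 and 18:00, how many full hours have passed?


Start: 09:31
End: 18:00
Hour difference: 18 - 9 = 9 hours
Minute difference: 0 - 31 = -31 minutes
Total minutes: 509
Complete hours: 509 / 60 = 8 (remainder 29)

8


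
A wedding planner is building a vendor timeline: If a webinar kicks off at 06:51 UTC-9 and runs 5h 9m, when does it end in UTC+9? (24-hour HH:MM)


Start: 06:51 in UTC-9
Step 1 - add duration:
  minutes: 51 + 9 = 60 (carry 1h)
  hours: 6 + 5 + 1 = 12
  end in UTC-9: 12:00
Step 2 - convert UTC-9 -> UTC+9:
  offset difference: 9 - (-9) = 18 hours
  12 + (18) = 30 -> mod 24 = 6
Result: 06:00 in UTC+9

06:00


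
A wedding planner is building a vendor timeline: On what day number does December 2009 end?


Month: December
Year: 2009
December is a 31-day month
Total: 31 days

31


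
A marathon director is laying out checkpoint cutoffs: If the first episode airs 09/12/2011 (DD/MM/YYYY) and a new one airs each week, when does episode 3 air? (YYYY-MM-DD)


First occurrence: 2011-12-09 (occurrence 1)
Each occurrence is 7 days after the previous.
Occurrence 3 is 2 weeks after the first.
2 weeks = 14 days
2011-12-09 + 14 days = 2011-12-23

2011-12-23


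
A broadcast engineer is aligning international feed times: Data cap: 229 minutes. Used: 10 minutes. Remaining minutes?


Total budget: 229 minutes
Time used: 10 minutes
Remaining: 229 - 10 = 219 minutes
Percent used: 4.4%
Percent remaining: 95.6%

219


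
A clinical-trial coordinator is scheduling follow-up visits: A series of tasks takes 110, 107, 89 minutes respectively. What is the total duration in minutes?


Durations: 110, 107, 89
Running sum: 110
+ 107 = 217
+ 89 = 306
Total duration: 306 minutes
That is 5 hours and 6 minutes

306


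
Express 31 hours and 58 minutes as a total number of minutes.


Hours: 31
Extra minutes: 58
Minutes per hour: 60
Hours to minutes: 31 x 60 = 1860
Total: 1860 + 58 = 1918

1918


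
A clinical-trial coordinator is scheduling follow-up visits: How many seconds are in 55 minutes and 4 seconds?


Minutes: 55
Extra seconds: 4
Seconds per minute: 60
Minutes to seconds: 55 x 60 = 3300
Total: 3300 + 4 = 3304

3304


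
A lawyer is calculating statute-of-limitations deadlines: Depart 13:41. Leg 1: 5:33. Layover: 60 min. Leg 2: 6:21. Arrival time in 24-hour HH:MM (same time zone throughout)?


Depart: 13:41
Leg 1: +333 min -> 19:14
Layover: +60 min -> 20:14
Leg 2: +381 min -> 02:35
Total travel: 774 minutes = 12h 54m
Arrival: 02:35

02:35


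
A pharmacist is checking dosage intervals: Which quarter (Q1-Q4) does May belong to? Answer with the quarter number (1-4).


Month: May (month 5)
Q1: January-March (months 1-3)
Q2: April-June (months 4-6)
Q3: July-September (months 7-9)
Q4: October-December (months 10-12)
Month 5 falls in Q2

2


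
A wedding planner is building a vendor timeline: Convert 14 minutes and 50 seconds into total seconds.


Minutes: 14
Seconds: 50
Convert minutes to seconds: 14 x 60 = 840
Add remaining seconds: 840 + 50 = 890

890


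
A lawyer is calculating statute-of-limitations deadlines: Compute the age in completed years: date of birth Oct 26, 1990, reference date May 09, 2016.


Birth: 1990-10-26
Reference: 2016-05-09
Year difference: 2016 - 1990 = 26
Has birthday (10-26) occurred by 05-09? No
Birthday not yet reached this year -> subtract 1
Age in full years: 25

25


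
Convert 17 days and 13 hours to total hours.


Days: 17
Extra hours: 13
Hours per day: 24
Days to hours: 17 x 24 = 408
Total: 408 + 13 = 421

421


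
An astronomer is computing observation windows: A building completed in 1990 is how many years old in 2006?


Birth year: 1990
Current year: 2006
Age = current year - birth year
Age = 2006 - 1990 = 16

16


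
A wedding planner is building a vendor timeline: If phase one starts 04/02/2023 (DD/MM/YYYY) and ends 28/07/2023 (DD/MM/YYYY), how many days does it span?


Start date: 2023-02-04
End date: 2023-07-28
Feb 2023: +25 days
Mar 2023: +31 days
Apr 2023: +30 days
... (3 more months)
Total: 174 days

174


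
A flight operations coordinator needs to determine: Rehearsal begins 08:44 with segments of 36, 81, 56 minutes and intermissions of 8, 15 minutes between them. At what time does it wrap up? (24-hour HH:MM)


Start: 08:44 = 524 min from midnight
  after task 1 (36 min): 09:20
  after break (8 min): 09:28
  after task 2 (81 min): 10:49
  after break (15 min): 11:04
  after task 3 (56 min): 12:00
Total elapsed: 196 minutes
End time: 12:00

12:00


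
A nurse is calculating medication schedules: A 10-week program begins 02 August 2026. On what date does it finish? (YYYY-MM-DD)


Start: 2026-08-02
Weeks to add: 10
Convert to days: 10 x 7 = 70 days
Add 70 days to 2026-08-02
Result: 2026-10-11

2026-10-11


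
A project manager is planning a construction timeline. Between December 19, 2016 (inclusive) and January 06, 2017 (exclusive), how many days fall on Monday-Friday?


Start: 2016-12-19 (Monday)
End (exclusive): 2017-01-06 (Friday)
Total calendar days: 18
Full weeks: 18 // 7 = 2 -> 10 weekdays
Remaining 4 days starting on Monday:
  Mon(w), Tue(w), Wed(w), Thu(w) -> 4 weekdays
Total business days: 10 + 4 = 14

14


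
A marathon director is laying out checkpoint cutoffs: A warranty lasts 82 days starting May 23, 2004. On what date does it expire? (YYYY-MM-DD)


Start: 2004-05-23
Adding 82 days
Days remaining in May: 8
After May: 74 days still to add
June 2004: 30 days, 44 remaining
July 2004: 31 days, 13 remaining
August 2004 has 31 days, need 13
Result: 2004-08-13

2004-08-13


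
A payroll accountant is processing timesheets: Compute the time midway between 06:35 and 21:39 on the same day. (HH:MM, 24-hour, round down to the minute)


Start time: 06:35 = 395 minutes from midnight
End time: 21:39 = 1299 minutes from midnight
Sum: 395 + 1299 = 1694
Midpoint: 1694 / 2 = 847 minutes
Convert: 847 / 60 = 14 hours, 7 minutes
Result: 14:07

14:07


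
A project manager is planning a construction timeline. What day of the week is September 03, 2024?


Date: 2024-09-03
January 1, 2024 is a Monday
Day of year: 247
Offset from Jan 1: 246 days
246 mod 7 = 1
Result: Tuesday

Tuesday


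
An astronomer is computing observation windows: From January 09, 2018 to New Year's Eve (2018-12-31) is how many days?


Start: January 09, 2018
End: December 31, 2018
Days left in January: 22
February: 28
March: 31
April: 30
May: 31
... plus remaining months
Sum of remaining months: 334
Total: 22 + 334 = 356

356


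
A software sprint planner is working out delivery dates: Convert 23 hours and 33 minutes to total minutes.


Hours: 23
Minutes: 33
Convert hours to minutes: 23 x 60 = 1380
Add remaining minutes: 1380 + 33 = 1413

1413


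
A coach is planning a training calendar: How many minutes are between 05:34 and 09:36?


Start time: 05:34 = 334 minutes from midnight
End time: 09:36 = 576 minutes from midnight
Difference: 576 - 334 = 242 minutes
That is 4 hours and 2 minutes

242


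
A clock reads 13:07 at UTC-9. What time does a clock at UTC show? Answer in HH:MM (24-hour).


Local time: 13:07 at UTC-9 (offset -9h)
Target zone: UTC (offset 0h)
Difference: 0 - (-9) = 9 hours
Calculation: 13 + (9) = 22
Result: 22:07

22:07


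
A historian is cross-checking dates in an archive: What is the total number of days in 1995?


Year: 1995
Check leap year rules:
Divisible by 4? No
1995 is not a leap year
Days: 365

365


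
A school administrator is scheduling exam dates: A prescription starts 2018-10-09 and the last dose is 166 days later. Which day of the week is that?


Start: 2018-10-09 (Tuesday)
Step 1 - find target date: add 166 days
  2018-10-09 + 166 days = 2019-03-24
Step 2 - day of week:
  166 mod 7 = 5
  Tuesday + 5 days -> Sunday
Result: Sunday (2019-03-24)

Sunday


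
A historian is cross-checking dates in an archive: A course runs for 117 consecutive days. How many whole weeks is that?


Total days: 117
Days per week: 7
Division: 117 / 7 = 16 remainder 5
Complete weeks: 16
Remaining days: 5

16


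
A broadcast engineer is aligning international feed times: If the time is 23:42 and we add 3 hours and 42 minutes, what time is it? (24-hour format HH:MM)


Start time: 23:42
Adding: 3 hours 42 minutes
Minutes: 42 + 42 = 84
Minute overflow: 84 >= 60, so carry 1 hour, minutes = 24
Hours: 23 + 3 + 1 = 27
Hour wraparound: 27 mod 24 = 3
Result: 03:24

03:24


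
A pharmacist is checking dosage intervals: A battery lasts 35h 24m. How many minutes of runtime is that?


Hours: 35
Extra minutes: 24
Minutes per hour: 60
Hours to minutes: 35 x 60 = 2100
Total: 2100 + 24 = 2124

2124


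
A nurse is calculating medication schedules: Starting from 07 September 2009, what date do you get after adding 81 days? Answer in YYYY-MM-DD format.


Start: 2009-09-07
Adding 81 days
Days remaining in September: 23
After September: 58 days still to add
October 2009: 31 days, 27 remaining
November 2009 has 30 days, need 27
Result: 2009-11-27

2009-11-27


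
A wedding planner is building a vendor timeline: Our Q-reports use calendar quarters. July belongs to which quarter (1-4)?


Month: July (month 7)
Q1: January-March (months 1-3)
Q2: April-June (months 4-6)
Q3: July-September (months 7-9)
Q4: October-December (months 10-12)
Month 7 falls in Q3

3


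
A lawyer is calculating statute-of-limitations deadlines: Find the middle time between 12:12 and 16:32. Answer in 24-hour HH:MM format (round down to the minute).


Start time: 12:12 = 732 minutes from midnight
End time: 16:32 = 992 minutes from midnight
Sum: 732 + 992 = 1724
Midpoint: 1724 / 2 = 862 minutes
Convert: 862 / 60 = 14 hours, 22 minutes
Result: 14:22

14:22


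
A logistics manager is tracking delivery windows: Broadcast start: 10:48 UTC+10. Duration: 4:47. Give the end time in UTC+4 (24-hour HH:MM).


Start: 10:48 in UTC+10
Step 1 - add duration:
  minutes: 48 + 47 = 95 (carry 1h)
  hours: 10 + 4 + 1 = 15
  end in UTC+10: 15:35
Step 2 - convert UTC+10 -> UTC+4:
  offset difference: 4 - (10) = -6 hours
  15 + (-6) = 9 -> mod 24 = 9
Result: 09:35 in UTC+4

09:35


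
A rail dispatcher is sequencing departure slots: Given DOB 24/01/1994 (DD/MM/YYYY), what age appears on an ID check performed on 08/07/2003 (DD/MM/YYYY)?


Birth: 1994-01-24
Reference: 2003-07-08
Year difference: 2003 - 1994 = 9
Has birthday (01-24) occurred by 07-08? Yes
Age in full years: 9

9


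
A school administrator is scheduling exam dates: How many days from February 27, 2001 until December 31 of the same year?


Start: February 27, 2001
End: December 31, 2001
Days left in February: 1
March: 31
April: 30
May: 31
June: 30
... plus remaining months
Sum of remaining months: 306
Total: 1 + 306 = 307

307
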